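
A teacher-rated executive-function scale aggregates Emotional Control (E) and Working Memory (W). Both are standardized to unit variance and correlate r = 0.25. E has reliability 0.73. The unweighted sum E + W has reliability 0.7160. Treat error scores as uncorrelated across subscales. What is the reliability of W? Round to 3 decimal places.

0.560

Var(E+W) = 2 + 2·0.25 = 2.500.
True-score variance = ρ_E + ρ_W + 2·0.25, so 0.7160 = (0.73 + ρ_W + 0.50) / 2.500.
ρ_W = 0.7160·2.500 − 0.73 − 0.50 = 0.560.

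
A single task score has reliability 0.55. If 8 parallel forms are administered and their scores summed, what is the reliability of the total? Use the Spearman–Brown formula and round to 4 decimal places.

0.9072

ρ_k = kρ / (1 + (k−1)ρ) = 8·0.55 / (1 + 7·0.55) = 4.400 / 4.850 = 0.9072.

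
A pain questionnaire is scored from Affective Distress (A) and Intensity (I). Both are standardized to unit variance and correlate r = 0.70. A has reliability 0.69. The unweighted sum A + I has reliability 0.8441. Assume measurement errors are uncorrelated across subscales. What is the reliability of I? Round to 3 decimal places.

Var(A+I) = 2 + 2·0.70 = 3.400.
True-score variance = ρ_A + ρ_I + 2·0.70, so 0.8441 = (0.69 + ρ_I + 1.40) / 3.400.
ρ_I = 0.8441·3.400 − 0.69 − 1.40 = 0.780.

0.780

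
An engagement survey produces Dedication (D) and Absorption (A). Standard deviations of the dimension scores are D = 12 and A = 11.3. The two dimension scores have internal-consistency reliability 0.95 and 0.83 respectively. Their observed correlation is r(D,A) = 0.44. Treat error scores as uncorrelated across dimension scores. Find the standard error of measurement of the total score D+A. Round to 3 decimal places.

Var(total) = 271.69 + 119.328 = 391.018.
True-score variance = 242.783 + 119.328 = 362.111, so reliability = 0.9261.
Error variance = 391.018 − 362.111 = 28.9073; SEM = √28.9073 = 5.377.

5.377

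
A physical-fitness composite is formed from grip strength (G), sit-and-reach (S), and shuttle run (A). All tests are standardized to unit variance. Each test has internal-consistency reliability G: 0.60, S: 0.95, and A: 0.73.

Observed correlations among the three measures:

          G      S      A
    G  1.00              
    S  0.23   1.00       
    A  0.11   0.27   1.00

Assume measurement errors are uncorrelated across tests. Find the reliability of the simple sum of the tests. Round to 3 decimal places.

Var(G+S+A) = 3 + 2·[0.23 + 0.11 + 0.27] = 3 + 1.22 = 4.22.
Under uncorrelated errors the observed covariances equal the true-score covariances, so only the own-variance terms attenuate.
True-score variance = [0.60 + 0.95 + 0.73] + 1.22 = 2.28 + 1.22 = 3.5.
Reliability = 3.5 / 4.22 = 0.829.

0.829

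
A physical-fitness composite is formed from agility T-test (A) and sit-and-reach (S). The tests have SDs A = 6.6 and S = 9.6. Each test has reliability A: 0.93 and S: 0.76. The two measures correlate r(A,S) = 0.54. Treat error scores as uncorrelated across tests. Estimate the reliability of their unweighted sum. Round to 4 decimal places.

Var(A+S) = 6.6² + 9.6² + 2·[6.6·9.6·0.54] = 135.72 + 68.4288 = 204.149.
With uncorrelated errors the cross-covariances are all true-score covariance, so they carry over unchanged; only the diagonal terms shrink to ρᵢσᵢ².
True-score variance = [6.6²·0.93 + 9.6²·0.76] + 68.4288 = 110.552 + 68.4288 = 178.981.
Reliability = 178.981 / 204.149 = 0.8767.

0.8767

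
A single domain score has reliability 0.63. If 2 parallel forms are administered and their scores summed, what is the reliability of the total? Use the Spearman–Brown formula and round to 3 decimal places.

0.773

ρ_k = kρ / (1 + (k−1)ρ) = 2·0.63 / (1 + 1·0.63) = 1.260 / 1.630 = 0.773.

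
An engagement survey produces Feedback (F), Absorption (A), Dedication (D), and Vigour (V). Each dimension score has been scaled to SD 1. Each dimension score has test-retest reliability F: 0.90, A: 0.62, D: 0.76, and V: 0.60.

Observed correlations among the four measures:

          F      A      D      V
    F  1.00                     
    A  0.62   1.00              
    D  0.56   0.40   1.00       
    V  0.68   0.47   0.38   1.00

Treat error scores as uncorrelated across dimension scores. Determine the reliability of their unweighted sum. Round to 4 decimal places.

Var(F+A+D+V) = 4 + 2·[0.62 + 0.56 + 0.68 + 0.40 + 0.47 + 0.38] = 4 + 6.22 = 10.22.
Under uncorrelated errors the observed covariances equal the true-score covariances, so only the own-variance terms attenuate.
True-score variance = [0.90 + 0.62 + 0.76 + 0.60] + 6.22 = 2.88 + 6.22 = 9.1.
Reliability = 9.1 / 10.22 = 0.8904.

0.8904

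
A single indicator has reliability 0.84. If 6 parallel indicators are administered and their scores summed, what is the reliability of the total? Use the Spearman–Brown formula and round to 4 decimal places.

ρ_k = kρ / (1 + (k−1)ρ) = 6·0.84 / (1 + 5·0.84) = 5.040 / 5.200 = 0.9692.

0.9692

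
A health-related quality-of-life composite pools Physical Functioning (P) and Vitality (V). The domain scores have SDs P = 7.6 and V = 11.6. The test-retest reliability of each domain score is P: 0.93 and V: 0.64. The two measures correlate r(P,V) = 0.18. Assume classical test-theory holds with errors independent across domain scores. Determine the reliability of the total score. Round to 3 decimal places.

Var(P+V) = 7.6² + 11.6² + 2·[7.6·11.6·0.18] = 192.32 + 31.7376 = 224.058.
With uncorrelated errors the cross-covariances are all true-score covariance, so they carry over unchanged; only the diagonal terms shrink to ρᵢσᵢ².
True-score variance = [7.6²·0.93 + 11.6²·0.64] + 31.7376 = 139.835 + 31.7376 = 171.573.
Reliability = 171.573 / 224.058 = 0.766.

0.766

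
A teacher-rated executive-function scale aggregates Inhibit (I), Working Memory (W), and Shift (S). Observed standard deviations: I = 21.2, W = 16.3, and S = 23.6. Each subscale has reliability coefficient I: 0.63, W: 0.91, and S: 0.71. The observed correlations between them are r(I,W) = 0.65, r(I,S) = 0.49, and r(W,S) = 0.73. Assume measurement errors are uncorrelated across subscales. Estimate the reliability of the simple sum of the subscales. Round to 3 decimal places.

Var(I+W+S) = 21.2² + 16.3² + 23.6² + 2·[21.2·16.3·0.65 + 21.2·23.6·0.49 + 16.3·23.6·0.73] = 1272.09 + 1501.17 = 2773.26.
Because errors are independent across components, Cov(Tᵢ,Tⱼ) = Cov(Xᵢ,Xⱼ); the off-diagonal part of the true-score variance is the same as above.
True-score variance = [21.2²·0.63 + 16.3²·0.91 + 23.6²·0.71] + 1501.17 = 920.367 + 1501.17 = 2421.54.
Reliability = 2421.54 / 2773.26 = 0.873.

0.873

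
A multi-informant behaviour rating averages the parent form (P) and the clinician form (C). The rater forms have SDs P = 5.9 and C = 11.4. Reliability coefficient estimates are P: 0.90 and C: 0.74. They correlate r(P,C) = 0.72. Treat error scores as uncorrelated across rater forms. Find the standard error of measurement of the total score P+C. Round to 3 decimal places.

6.105

Var(total) = 164.77 + 96.8544 = 261.624.
True-score variance = 127.499 + 96.8544 = 224.354, so reliability = 0.8575.
Error variance = 261.624 − 224.354 = 37.2706; SEM = √37.2706 = 6.105.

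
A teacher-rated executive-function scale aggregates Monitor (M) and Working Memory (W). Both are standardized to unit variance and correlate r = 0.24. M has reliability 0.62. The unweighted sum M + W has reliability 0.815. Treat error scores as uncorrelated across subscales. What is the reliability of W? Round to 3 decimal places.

0.921

Var(M+W) = 2 + 2·0.24 = 2.480.
True-score variance = ρ_M + ρ_W + 2·0.24, so 0.815 = (0.62 + ρ_W + 0.48) / 2.480.
ρ_W = 0.815·2.480 − 0.62 − 0.48 = 0.921.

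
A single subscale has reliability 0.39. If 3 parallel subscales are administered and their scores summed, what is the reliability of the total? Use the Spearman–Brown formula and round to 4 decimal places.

0.6573

ρ_k = kρ / (1 + (k−1)ρ) = 3·0.39 / (1 + 2·0.39) = 1.170 / 1.780 = 0.6573.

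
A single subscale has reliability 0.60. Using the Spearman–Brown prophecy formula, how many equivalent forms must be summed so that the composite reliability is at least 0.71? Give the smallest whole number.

k ≥ ρ*(1−ρ₁)/(ρ₁(1−ρ*)) = 0.71·0.40 / (0.60·0.29) = 1.632.
Smallest integer k = 2.

2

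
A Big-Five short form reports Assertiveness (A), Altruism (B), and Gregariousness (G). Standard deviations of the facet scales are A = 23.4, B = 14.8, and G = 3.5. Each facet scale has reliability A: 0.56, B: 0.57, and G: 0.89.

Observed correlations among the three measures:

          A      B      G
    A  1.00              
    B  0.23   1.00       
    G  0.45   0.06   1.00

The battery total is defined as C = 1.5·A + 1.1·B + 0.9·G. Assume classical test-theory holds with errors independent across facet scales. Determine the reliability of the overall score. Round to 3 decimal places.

0.650

Var(C) = 1.5²·23.4² + 1.1²·14.8² + 0.9²·3.5² + 2·[1.65·23.4·14.8·0.23 + 1.35·23.4·3.5·0.45 + 0.99·14.8·3.5·0.06] = 1506.97 + 368.519 = 1875.49.
Under uncorrelated errors the observed covariances equal the true-score covariances, so only the own-variance terms attenuate.
True-score variance = [1.5²·23.4²·0.56 + 1.1²·14.8²·0.57 + 0.9²·3.5²·0.89] + 368.519 = 849.829 + 368.519 = 1218.35.
Reliability = 1218.35 / 1875.49 = 0.650.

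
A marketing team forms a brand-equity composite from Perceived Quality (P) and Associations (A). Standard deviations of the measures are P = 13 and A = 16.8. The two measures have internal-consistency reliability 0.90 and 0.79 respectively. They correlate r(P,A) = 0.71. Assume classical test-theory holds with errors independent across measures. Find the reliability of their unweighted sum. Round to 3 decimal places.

Var(P+A) = 13² + 16.8² + 2·[13·16.8·0.71] = 451.24 + 310.128 = 761.368.
With uncorrelated errors the cross-covariances are all true-score covariance, so they carry over unchanged; only the diagonal terms shrink to ρᵢσᵢ².
True-score variance = [13²·0.90 + 16.8²·0.79] + 310.128 = 375.07 + 310.128 = 685.198.
Reliability = 685.198 / 761.368 = 0.900.

0.900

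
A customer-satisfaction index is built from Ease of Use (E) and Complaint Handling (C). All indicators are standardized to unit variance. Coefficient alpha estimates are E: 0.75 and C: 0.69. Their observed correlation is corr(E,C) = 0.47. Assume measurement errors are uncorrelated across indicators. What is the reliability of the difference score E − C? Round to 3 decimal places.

Var(E−C) = 1 + 1 − 2·0.47 = 2 − 0.94 = 1.06.
With uncorrelated errors the cross-covariances are all true-score covariance, so they carry over unchanged; only the diagonal terms shrink to ρᵢσᵢ².
True-score variance = [0.75 + 0.69] − 0.94 = 1.44 − 0.94 = 0.5.
Reliability = 0.5 / 1.06 = 0.472.

0.472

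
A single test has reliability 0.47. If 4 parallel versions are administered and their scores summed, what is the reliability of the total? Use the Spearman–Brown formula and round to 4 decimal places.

0.7801

ρ_k = kρ / (1 + (k−1)ρ) = 4·0.47 / (1 + 3·0.47) = 1.880 / 2.410 = 0.7801.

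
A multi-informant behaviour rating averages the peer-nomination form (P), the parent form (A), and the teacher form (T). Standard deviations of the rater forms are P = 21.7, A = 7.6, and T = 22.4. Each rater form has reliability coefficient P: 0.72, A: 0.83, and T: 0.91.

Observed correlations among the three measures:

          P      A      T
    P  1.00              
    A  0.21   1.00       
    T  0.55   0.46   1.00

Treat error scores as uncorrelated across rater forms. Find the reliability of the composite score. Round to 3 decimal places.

0.896

Var(P+A+T) = 21.7² + 7.6² + 22.4² + 2·[21.7·7.6·0.21 + 21.7·22.4·0.55 + 7.6·22.4·0.46] = 1030.41 + 760.575 = 1790.99.
Because errors are independent across components, Cov(Tᵢ,Tⱼ) = Cov(Xᵢ,Xⱼ); the off-diagonal part of the true-score variance is the same as above.
True-score variance = [21.7²·0.72 + 7.6²·0.83 + 22.4²·0.91] + 760.575 = 843.583 + 760.575 = 1604.16.
Reliability = 1604.16 / 1790.99 = 0.896.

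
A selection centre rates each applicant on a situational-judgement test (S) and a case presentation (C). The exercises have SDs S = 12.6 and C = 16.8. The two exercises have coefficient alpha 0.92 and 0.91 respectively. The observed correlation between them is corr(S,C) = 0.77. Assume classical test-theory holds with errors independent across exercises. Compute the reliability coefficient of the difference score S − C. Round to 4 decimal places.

0.6687

Var(S−C) = 12.6² + 16.8² − 2·12.6·16.8·0.77 = 441 − 325.987 = 115.013.
Under uncorrelated errors the observed covariances equal the true-score covariances, so only the own-variance terms attenuate.
True-score variance = [12.6²·0.92 + 16.8²·0.91] − 325.987 = 402.898 − 325.987 = 76.9104.
Reliability = 76.9104 / 115.013 = 0.6687.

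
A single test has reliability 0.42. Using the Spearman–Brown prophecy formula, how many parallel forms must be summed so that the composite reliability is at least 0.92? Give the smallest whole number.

16

k ≥ ρ*(1−ρ₁)/(ρ₁(1−ρ*)) = 0.92·0.58 / (0.42·0.08) = 15.881.
Smallest integer k = 16.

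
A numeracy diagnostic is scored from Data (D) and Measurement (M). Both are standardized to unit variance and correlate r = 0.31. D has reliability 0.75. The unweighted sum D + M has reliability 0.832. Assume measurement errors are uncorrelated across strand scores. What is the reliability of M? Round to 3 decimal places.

Var(D+M) = 2 + 2·0.31 = 2.620.
True-score variance = ρ_D + ρ_M + 2·0.31, so 0.832 = (0.75 + ρ_M + 0.62) / 2.620.
ρ_M = 0.832·2.620 − 0.75 − 0.62 = 0.810.

0.810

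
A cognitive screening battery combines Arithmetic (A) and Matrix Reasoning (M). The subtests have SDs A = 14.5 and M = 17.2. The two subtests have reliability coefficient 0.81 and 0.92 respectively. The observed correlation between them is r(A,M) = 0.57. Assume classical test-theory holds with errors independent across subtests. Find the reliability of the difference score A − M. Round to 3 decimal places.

Var(A−M) = 14.5² + 17.2² − 2·14.5·17.2·0.57 = 506.09 − 284.316 = 221.774.
Because errors are independent across components, Cov(Tᵢ,Tⱼ) = Cov(Xᵢ,Xⱼ); the off-diagonal part of the true-score variance is the same as above.
True-score variance = [14.5²·0.81 + 17.2²·0.92] − 284.316 = 442.475 − 284.316 = 158.159.
Reliability = 158.159 / 221.774 = 0.713.

0.713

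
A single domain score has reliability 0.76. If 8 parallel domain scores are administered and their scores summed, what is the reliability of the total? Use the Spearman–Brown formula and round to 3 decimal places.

0.962

ρ_k = kρ / (1 + (k−1)ρ) = 8·0.76 / (1 + 7·0.76) = 6.080 / 6.320 = 0.962.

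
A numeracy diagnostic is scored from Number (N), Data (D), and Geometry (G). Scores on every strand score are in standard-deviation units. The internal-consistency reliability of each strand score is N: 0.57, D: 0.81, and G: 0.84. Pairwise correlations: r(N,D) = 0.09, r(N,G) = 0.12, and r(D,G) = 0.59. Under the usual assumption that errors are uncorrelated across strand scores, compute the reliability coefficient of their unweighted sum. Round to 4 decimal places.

0.8304

Var(N+D+G) = 3 + 2·[0.09 + 0.12 + 0.59] = 3 + 1.6 = 4.6.
Because errors are independent across components, Cov(Tᵢ,Tⱼ) = Cov(Xᵢ,Xⱼ); the off-diagonal part of the true-score variance is the same as above.
True-score variance = [0.57 + 0.81 + 0.84] + 1.6 = 2.22 + 1.6 = 3.82.
Reliability = 3.82 / 4.6 = 0.8304.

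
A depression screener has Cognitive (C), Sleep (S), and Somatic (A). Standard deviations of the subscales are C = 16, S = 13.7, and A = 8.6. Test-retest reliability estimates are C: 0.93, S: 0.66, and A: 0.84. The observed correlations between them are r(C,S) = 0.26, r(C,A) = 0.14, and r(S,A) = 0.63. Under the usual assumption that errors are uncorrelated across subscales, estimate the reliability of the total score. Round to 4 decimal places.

Var(C+S+A) = 16² + 13.7² + 8.6² + 2·[16·13.7·0.26 + 16·8.6·0.14 + 13.7·8.6·0.63] = 517.65 + 300.965 = 818.615.
With uncorrelated errors the cross-covariances are all true-score covariance, so they carry over unchanged; only the diagonal terms shrink to ρᵢσᵢ².
True-score variance = [16²·0.93 + 13.7²·0.66 + 8.6²·0.84] + 300.965 = 424.082 + 300.965 = 725.047.
Reliability = 725.047 / 818.615 = 0.8857.

0.8857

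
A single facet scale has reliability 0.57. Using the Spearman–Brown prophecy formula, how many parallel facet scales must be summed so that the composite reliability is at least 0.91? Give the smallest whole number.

8

k ≥ ρ*(1−ρ₁)/(ρ₁(1−ρ*)) = 0.91·0.43 / (0.57·0.09) = 7.628.
Smallest integer k = 8.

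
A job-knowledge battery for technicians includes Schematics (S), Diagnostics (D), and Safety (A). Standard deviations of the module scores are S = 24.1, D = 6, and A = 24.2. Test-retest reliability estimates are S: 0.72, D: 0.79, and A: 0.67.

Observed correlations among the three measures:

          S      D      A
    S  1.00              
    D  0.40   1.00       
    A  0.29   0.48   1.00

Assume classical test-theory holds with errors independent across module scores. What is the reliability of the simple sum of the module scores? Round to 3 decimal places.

Var(S+D+A) = 24.1² + 6² + 24.2² + 2·[24.1·6·0.40 + 24.1·24.2·0.29 + 6·24.2·0.48] = 1202.45 + 593.34 = 1795.79.
With uncorrelated errors the cross-covariances are all true-score covariance, so they carry over unchanged; only the diagonal terms shrink to ρᵢσᵢ².
True-score variance = [24.1²·0.72 + 6²·0.79 + 24.2²·0.67] + 593.34 = 839.002 + 593.34 = 1432.34.
Reliability = 1432.34 / 1795.79 = 0.798.

0.798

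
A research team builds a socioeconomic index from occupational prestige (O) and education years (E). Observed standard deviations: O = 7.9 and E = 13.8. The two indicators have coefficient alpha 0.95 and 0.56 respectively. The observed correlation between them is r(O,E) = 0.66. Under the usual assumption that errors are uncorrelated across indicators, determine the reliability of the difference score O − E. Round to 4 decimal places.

Var(O−E) = 7.9² + 13.8² − 2·7.9·13.8·0.66 = 252.85 − 143.906 = 108.944.
Because errors are independent across components, Cov(Tᵢ,Tⱼ) = Cov(Xᵢ,Xⱼ); the off-diagonal part of the true-score variance is the same as above.
True-score variance = [7.9²·0.95 + 13.8²·0.56] − 143.906 = 165.936 − 143.906 = 22.0295.
Reliability = 22.0295 / 108.944 = 0.2022.

0.2022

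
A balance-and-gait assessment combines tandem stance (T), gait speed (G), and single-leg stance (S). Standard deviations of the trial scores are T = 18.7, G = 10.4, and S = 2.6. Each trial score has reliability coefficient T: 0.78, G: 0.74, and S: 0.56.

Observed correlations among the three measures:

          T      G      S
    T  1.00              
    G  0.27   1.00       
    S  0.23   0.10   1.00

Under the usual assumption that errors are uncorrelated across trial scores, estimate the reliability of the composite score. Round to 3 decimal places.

Var(T+G+S) = 18.7² + 10.4² + 2.6² + 2·[18.7·10.4·0.27 + 18.7·2.6·0.23 + 10.4·2.6·0.10] = 464.61 + 132.792 = 597.402.
With uncorrelated errors the cross-covariances are all true-score covariance, so they carry over unchanged; only the diagonal terms shrink to ρᵢσᵢ².
True-score variance = [18.7²·0.78 + 10.4²·0.74 + 2.6²·0.56] + 132.792 = 356.582 + 132.792 = 489.375.
Reliability = 489.375 / 597.402 = 0.819.

0.819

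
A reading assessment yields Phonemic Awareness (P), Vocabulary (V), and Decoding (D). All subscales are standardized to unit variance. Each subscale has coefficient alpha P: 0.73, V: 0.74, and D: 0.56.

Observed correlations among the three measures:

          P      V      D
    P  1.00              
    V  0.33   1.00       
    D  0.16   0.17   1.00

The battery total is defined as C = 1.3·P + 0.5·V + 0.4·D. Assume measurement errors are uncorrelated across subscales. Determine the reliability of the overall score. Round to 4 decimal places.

0.7859

Var(C) = 1.3² + 0.5² + 0.4² + 2·[0.65·0.33 + 0.52·0.16 + 0.2·0.17] = 2.1 + 0.6634 = 2.7634.
Because errors are independent across components, Cov(Tᵢ,Tⱼ) = Cov(Xᵢ,Xⱼ); the off-diagonal part of the true-score variance is the same as above.
True-score variance = [1.3²·0.73 + 0.5²·0.74 + 0.4²·0.56] + 0.6634 = 1.5083 + 0.6634 = 2.1717.
Reliability = 2.1717 / 2.7634 = 0.7859.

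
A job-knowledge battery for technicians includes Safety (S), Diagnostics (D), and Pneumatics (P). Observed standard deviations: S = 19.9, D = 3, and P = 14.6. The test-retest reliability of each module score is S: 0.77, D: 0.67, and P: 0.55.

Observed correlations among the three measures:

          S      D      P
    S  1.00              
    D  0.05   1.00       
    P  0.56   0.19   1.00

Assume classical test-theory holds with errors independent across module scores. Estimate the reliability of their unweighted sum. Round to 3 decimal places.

0.803

Var(S+D+P) = 19.9² + 3² + 14.6² + 2·[19.9·3·0.05 + 19.9·14.6·0.56 + 3·14.6·0.19] = 618.17 + 348.019 = 966.189.
With uncorrelated errors the cross-covariances are all true-score covariance, so they carry over unchanged; only the diagonal terms shrink to ρᵢσᵢ².
True-score variance = [19.9²·0.77 + 3²·0.67 + 14.6²·0.55] + 348.019 = 428.196 + 348.019 = 776.215.
Reliability = 776.215 / 966.189 = 0.803.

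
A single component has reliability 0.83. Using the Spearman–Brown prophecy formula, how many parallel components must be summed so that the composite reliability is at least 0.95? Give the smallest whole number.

k ≥ ρ*(1−ρ₁)/(ρ₁(1−ρ*)) = 0.95·0.17 / (0.83·0.05) = 3.892.
Smallest integer k = 4.

4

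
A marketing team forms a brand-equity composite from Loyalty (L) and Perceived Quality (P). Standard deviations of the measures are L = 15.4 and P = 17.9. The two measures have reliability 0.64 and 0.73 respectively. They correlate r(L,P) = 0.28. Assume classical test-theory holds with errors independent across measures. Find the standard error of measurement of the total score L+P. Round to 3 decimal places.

13.111

Var(total) = 557.57 + 154.37 = 711.94.
True-score variance = 385.682 + 154.37 = 540.051, so reliability = 0.7586.
Error variance = 711.94 − 540.051 = 171.888; SEM = √171.888 = 13.111.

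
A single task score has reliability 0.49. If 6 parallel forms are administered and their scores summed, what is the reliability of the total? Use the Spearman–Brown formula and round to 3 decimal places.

0.852

ρ_k = kρ / (1 + (k−1)ρ) = 6·0.49 / (1 + 5·0.49) = 2.940 / 3.450 = 0.852.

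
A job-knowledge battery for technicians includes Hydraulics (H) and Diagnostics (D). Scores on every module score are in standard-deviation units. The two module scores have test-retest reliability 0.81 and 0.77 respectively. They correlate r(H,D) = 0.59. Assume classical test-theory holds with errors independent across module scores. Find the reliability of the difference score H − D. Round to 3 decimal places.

Var(H−D) = 1 + 1 − 2·0.59 = 2 − 1.18 = 0.82.
Under uncorrelated errors the observed covariances equal the true-score covariances, so only the own-variance terms attenuate.
True-score variance = [0.81 + 0.77] − 1.18 = 1.58 − 1.18 = 0.4.
Reliability = 0.4 / 0.82 = 0.488.

0.488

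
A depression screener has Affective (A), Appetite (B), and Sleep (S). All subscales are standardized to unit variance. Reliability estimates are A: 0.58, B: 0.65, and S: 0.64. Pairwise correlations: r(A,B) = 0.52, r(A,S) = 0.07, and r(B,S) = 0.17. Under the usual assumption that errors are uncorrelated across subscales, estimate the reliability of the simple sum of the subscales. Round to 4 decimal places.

Var(A+B+S) = 3 + 2·[0.52 + 0.07 + 0.17] = 3 + 1.52 = 4.52.
Under uncorrelated errors the observed covariances equal the true-score covariances, so only the own-variance terms attenuate.
True-score variance = [0.58 + 0.65 + 0.64] + 1.52 = 1.87 + 1.52 = 3.39.
Reliability = 3.39 / 4.52 = 0.7500.

0.7500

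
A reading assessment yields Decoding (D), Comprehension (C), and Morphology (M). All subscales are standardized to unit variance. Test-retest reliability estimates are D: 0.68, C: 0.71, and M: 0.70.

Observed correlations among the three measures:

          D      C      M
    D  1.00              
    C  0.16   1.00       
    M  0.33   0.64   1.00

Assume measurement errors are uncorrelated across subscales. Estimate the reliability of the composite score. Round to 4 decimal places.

0.8270

Var(D+C+M) = 3 + 2·[0.16 + 0.33 + 0.64] = 3 + 2.26 = 5.26.
Because errors are independent across components, Cov(Tᵢ,Tⱼ) = Cov(Xᵢ,Xⱼ); the off-diagonal part of the true-score variance is the same as above.
True-score variance = [0.68 + 0.71 + 0.70] + 2.26 = 2.09 + 2.26 = 4.35.
Reliability = 4.35 / 5.26 = 0.8270.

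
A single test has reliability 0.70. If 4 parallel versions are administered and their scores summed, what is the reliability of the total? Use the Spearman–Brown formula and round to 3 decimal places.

ρ_k = kρ / (1 + (k−1)ρ) = 4·0.70 / (1 + 3·0.70) = 2.800 / 3.100 = 0.903.

0.903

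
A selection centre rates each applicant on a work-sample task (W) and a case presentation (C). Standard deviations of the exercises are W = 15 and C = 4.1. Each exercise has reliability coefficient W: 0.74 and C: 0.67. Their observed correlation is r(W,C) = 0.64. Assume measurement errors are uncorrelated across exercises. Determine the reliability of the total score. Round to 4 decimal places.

Var(W+C) = 15² + 4.1² + 2·[15·4.1·0.64] = 241.81 + 78.72 = 320.53.
Under uncorrelated errors the observed covariances equal the true-score covariances, so only the own-variance terms attenuate.
True-score variance = [15²·0.74 + 4.1²·0.67] + 78.72 = 177.763 + 78.72 = 256.483.
Reliability = 256.483 / 320.53 = 0.8002.

0.8002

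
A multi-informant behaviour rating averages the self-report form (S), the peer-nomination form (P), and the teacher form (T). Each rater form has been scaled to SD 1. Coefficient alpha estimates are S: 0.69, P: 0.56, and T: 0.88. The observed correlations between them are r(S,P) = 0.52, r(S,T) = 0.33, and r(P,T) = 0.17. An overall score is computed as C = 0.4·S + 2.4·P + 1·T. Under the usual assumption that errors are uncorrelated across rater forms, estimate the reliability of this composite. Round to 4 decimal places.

0.6995

Var(C) = 0.4² + 2.4² + 1 + 2·[0.96·0.52 + 0.4·0.33 + 2.4·0.17] = 6.92 + 2.0784 = 8.9984.
Because errors are independent across components, Cov(Tᵢ,Tⱼ) = Cov(Xᵢ,Xⱼ); the off-diagonal part of the true-score variance is the same as above.
True-score variance = [0.4²·0.69 + 2.4²·0.56 + 0.88] + 2.0784 = 4.216 + 2.0784 = 6.2944.
Reliability = 6.2944 / 8.9984 = 0.6995.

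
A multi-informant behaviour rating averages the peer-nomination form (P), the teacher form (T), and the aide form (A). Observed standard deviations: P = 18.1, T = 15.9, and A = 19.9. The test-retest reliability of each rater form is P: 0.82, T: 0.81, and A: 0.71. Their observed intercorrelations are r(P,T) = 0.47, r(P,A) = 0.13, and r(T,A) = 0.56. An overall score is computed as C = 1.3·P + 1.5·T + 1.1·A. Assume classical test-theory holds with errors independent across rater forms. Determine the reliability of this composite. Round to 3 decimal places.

0.878

Var(C) = 1.3²·18.1² + 1.5²·15.9² + 1.1²·19.9² + 2·[1.95·18.1·15.9·0.47 + 1.43·18.1·19.9·0.13 + 1.65·15.9·19.9·0.56] = 1601.66 + 1246.16 = 2847.82.
With uncorrelated errors the cross-covariances are all true-score covariance, so they carry over unchanged; only the diagonal terms shrink to ρᵢσᵢ².
True-score variance = [1.3²·18.1²·0.82 + 1.5²·15.9²·0.81 + 1.1²·19.9²·0.71] + 1246.16 = 1254.96 + 1246.16 = 2501.12.
Reliability = 2501.12 / 2847.82 = 0.878.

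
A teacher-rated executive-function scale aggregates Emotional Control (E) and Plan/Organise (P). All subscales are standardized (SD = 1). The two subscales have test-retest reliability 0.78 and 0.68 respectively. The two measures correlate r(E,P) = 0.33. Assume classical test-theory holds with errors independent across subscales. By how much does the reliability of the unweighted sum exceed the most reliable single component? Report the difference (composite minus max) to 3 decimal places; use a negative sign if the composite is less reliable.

0.017

Var(sum) = 2 + 0.66 = 2.66; true-score variance = 1.46 + 0.66 = 2.12; composite reliability = 0.7970.
Max component reliability = 0.7800.
Difference = 0.7970 − 0.7800 = 0.017.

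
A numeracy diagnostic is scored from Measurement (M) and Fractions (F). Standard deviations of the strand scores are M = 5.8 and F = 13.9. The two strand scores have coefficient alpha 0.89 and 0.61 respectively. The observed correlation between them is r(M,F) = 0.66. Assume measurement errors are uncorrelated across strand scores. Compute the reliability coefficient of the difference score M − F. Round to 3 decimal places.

Var(M−F) = 5.8² + 13.9² − 2·5.8·13.9·0.66 = 226.85 − 106.418 = 120.432.
With uncorrelated errors the cross-covariances are all true-score covariance, so they carry over unchanged; only the diagonal terms shrink to ρᵢσᵢ².
True-score variance = [5.8²·0.89 + 13.9²·0.61] − 106.418 = 147.798 − 106.418 = 41.3793.
Reliability = 41.3793 / 120.432 = 0.344.

0.344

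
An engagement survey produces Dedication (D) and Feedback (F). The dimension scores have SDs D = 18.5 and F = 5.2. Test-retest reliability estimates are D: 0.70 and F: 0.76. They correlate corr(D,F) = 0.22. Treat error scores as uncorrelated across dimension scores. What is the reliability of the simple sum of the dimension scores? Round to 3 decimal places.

Var(D+F) = 18.5² + 5.2² + 2·[18.5·5.2·0.22] = 369.29 + 42.328 = 411.618.
Because errors are independent across components, Cov(Tᵢ,Tⱼ) = Cov(Xᵢ,Xⱼ); the off-diagonal part of the true-score variance is the same as above.
True-score variance = [18.5²·0.70 + 5.2²·0.76] + 42.328 = 260.125 + 42.328 = 302.453.
Reliability = 302.453 / 411.618 = 0.735.

0.735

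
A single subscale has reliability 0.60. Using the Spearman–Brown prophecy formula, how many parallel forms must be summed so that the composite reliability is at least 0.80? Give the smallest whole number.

k ≥ ρ*(1−ρ₁)/(ρ₁(1−ρ*)) = 0.80·0.40 / (0.60·0.20) = 2.667.
Smallest integer k = 3.

3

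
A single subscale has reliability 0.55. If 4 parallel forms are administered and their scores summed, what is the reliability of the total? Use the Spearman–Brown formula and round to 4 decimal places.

ρ_k = kρ / (1 + (k−1)ρ) = 4·0.55 / (1 + 3·0.55) = 2.200 / 2.650 = 0.8302.

0.8302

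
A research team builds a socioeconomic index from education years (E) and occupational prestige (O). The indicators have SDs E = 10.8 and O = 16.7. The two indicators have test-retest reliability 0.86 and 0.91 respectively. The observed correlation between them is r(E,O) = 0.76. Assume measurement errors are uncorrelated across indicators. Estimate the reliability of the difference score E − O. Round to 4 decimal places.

Var(E−O) = 10.8² + 16.7² − 2·10.8·16.7·0.76 = 395.53 − 274.147 = 121.383.
Because errors are independent across components, Cov(Tᵢ,Tⱼ) = Cov(Xᵢ,Xⱼ); the off-diagonal part of the true-score variance is the same as above.
True-score variance = [10.8²·0.86 + 16.7²·0.91] − 274.147 = 354.1 − 274.147 = 79.9531.
Reliability = 79.9531 / 121.383 = 0.6587.

0.6587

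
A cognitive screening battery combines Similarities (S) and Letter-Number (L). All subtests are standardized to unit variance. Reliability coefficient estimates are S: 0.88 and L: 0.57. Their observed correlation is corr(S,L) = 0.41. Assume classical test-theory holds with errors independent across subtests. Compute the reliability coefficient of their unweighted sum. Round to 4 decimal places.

0.8050

Var(S+L) = 2 + 2·[0.41] = 2 + 0.82 = 2.82.
Because errors are independent across components, Cov(Tᵢ,Tⱼ) = Cov(Xᵢ,Xⱼ); the off-diagonal part of the true-score variance is the same as above.
True-score variance = [0.88 + 0.57] + 0.82 = 1.45 + 0.82 = 2.27.
Reliability = 2.27 / 2.82 = 0.8050.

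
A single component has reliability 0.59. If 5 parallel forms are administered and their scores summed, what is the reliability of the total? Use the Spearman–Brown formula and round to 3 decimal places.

ρ_k = kρ / (1 + (k−1)ρ) = 5·0.59 / (1 + 4·0.59) = 2.950 / 3.360 = 0.878.

0.878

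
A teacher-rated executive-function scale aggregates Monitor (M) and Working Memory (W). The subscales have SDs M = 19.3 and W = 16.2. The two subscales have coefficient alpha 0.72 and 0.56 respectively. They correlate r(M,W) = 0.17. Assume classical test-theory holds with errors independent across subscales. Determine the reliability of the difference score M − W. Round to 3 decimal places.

0.584

Var(M−W) = 19.3² + 16.2² − 2·19.3·16.2·0.17 = 634.93 − 106.304 = 528.626.
Under uncorrelated errors the observed covariances equal the true-score covariances, so only the own-variance terms attenuate.
True-score variance = [19.3²·0.72 + 16.2²·0.56] − 106.304 = 415.159 − 106.304 = 308.855.
Reliability = 308.855 / 528.626 = 0.584.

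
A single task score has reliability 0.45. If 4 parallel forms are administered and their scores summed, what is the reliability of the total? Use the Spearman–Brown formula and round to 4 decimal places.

0.7660

ρ_k = kρ / (1 + (k−1)ρ) = 4·0.45 / (1 + 3·0.45) = 1.800 / 2.350 = 0.7660.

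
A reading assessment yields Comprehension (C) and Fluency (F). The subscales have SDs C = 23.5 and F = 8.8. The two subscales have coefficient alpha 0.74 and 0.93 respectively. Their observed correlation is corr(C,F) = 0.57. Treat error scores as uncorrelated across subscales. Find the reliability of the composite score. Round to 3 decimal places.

Var(C+F) = 23.5² + 8.8² + 2·[23.5·8.8·0.57] = 629.69 + 235.752 = 865.442.
With uncorrelated errors the cross-covariances are all true-score covariance, so they carry over unchanged; only the diagonal terms shrink to ρᵢσᵢ².
True-score variance = [23.5²·0.74 + 8.8²·0.93] + 235.752 = 480.684 + 235.752 = 716.436.
Reliability = 716.436 / 865.442 = 0.828.

0.828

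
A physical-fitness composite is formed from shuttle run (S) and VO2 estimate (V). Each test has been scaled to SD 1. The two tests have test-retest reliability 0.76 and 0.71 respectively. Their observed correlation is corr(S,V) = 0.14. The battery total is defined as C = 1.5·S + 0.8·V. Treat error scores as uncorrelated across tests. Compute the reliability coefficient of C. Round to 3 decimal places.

Var(C) = 1.5² + 0.8² + 2·[1.2·0.14] = 2.89 + 0.336 = 3.226.
Under uncorrelated errors the observed covariances equal the true-score covariances, so only the own-variance terms attenuate.
True-score variance = [1.5²·0.76 + 0.8²·0.71] + 0.336 = 2.1644 + 0.336 = 2.5004.
Reliability = 2.5004 / 3.226 = 0.775.

0.775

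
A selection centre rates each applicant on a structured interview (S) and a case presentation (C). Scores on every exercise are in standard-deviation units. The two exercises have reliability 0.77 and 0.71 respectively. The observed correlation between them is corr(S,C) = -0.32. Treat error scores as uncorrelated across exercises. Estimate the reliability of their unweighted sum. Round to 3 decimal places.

Var(S+C) = 2 + 2·[(-0.32)] = 2 − 0.64 = 1.36.
Because errors are independent across components, Cov(Tᵢ,Tⱼ) = Cov(Xᵢ,Xⱼ); the off-diagonal part of the true-score variance is the same as above.
True-score variance = [0.77 + 0.71] − 0.64 = 1.48 − 0.64 = 0.84.
Reliability = 0.84 / 1.36 = 0.618.

0.618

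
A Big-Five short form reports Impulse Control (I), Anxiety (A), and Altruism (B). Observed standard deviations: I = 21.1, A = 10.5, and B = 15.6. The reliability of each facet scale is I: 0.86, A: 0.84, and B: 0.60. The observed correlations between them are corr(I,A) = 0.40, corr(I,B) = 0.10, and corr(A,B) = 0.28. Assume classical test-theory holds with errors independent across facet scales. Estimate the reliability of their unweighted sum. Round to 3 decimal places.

Var(I+A+B) = 21.1² + 10.5² + 15.6² + 2·[21.1·10.5·0.40 + 21.1·15.6·0.10 + 10.5·15.6·0.28] = 798.82 + 334.8 = 1133.62.
Because errors are independent across components, Cov(Tᵢ,Tⱼ) = Cov(Xᵢ,Xⱼ); the off-diagonal part of the true-score variance is the same as above.
True-score variance = [21.1²·0.86 + 10.5²·0.84 + 15.6²·0.60] + 334.8 = 621.507 + 334.8 = 956.307.
Reliability = 956.307 / 1133.62 = 0.844.

0.844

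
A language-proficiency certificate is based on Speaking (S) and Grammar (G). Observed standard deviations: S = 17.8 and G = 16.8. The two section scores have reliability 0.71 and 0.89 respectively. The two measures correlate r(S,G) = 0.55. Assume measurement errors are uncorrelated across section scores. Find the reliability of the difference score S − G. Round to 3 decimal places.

0.545

Var(S−G) = 17.8² + 16.8² − 2·17.8·16.8·0.55 = 599.08 − 328.944 = 270.136.
Under uncorrelated errors the observed covariances equal the true-score covariances, so only the own-variance terms attenuate.
True-score variance = [17.8²·0.71 + 16.8²·0.89] − 328.944 = 476.15 − 328.944 = 147.206.
Reliability = 147.206 / 270.136 = 0.545.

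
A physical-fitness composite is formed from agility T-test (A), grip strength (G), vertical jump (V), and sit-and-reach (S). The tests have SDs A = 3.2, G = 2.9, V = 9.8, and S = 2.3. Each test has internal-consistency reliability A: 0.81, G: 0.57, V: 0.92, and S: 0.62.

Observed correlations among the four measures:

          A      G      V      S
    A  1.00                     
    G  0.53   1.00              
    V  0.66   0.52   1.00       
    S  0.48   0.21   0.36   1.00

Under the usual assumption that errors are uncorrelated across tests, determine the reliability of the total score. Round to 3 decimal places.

Var(A+G+V+S) = 3.2² + 2.9² + 9.8² + 2.3² + 2·[3.2·2.9·0.53 + 3.2·9.8·0.66 + 3.2·2.3·0.48 + 2.9·9.8·0.52 + 2.9·2.3·0.21 + 9.8·2.3·0.36] = 119.98 + 106.885 = 226.865.
Under uncorrelated errors the observed covariances equal the true-score covariances, so only the own-variance terms attenuate.
True-score variance = [3.2²·0.81 + 2.9²·0.57 + 9.8²·0.92 + 2.3²·0.62] + 106.885 = 104.725 + 106.885 = 211.609.
Reliability = 211.609 / 226.865 = 0.933.

0.933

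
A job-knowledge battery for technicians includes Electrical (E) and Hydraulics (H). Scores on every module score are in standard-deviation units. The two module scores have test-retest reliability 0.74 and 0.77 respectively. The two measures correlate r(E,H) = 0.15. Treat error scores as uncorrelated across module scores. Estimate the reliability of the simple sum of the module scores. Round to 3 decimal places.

0.787

Var(E+H) = 2 + 2·[0.15] = 2 + 0.3 = 2.3.
Under uncorrelated errors the observed covariances equal the true-score covariances, so only the own-variance terms attenuate.
True-score variance = [0.74 + 0.77] + 0.3 = 1.51 + 0.3 = 1.81.
Reliability = 1.81 / 2.3 = 0.787.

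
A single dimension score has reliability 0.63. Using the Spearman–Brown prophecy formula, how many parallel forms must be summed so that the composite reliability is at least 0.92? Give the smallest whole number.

k ≥ ρ*(1−ρ₁)/(ρ₁(1−ρ*)) = 0.92·0.37 / (0.63·0.08) = 6.754.
Smallest integer k = 7.

7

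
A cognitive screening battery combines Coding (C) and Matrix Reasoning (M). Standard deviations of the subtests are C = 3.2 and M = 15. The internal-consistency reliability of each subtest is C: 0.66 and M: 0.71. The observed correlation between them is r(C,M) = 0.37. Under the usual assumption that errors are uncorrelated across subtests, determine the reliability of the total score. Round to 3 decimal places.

0.746

Var(C+M) = 3.2² + 15² + 2·[3.2·15·0.37] = 235.24 + 35.52 = 270.76.
Under uncorrelated errors the observed covariances equal the true-score covariances, so only the own-variance terms attenuate.
True-score variance = [3.2²·0.66 + 15²·0.71] + 35.52 = 166.508 + 35.52 = 202.028.
Reliability = 202.028 / 270.76 = 0.746.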